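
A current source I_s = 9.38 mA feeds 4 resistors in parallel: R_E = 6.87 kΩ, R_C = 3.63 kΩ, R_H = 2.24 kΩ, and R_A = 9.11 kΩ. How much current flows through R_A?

Conductances: ΣG = 1/6.87 + 1/3.63 + 1/2.24 + 1/9.11 = 0.9772 (1/kΩ).
Current divider: I(R_A) = I_s · G_k/ΣG = 9.38 × (0.1098/0.9772) = 9.38 × 0.1123 = 1.054 mA.

I ≈ 1.05 mA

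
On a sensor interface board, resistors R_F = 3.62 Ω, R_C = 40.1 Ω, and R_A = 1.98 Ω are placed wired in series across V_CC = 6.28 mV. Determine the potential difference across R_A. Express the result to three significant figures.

ΣR = 3.62 + 40.1 + 1.98 = 45.70 Ω.
By the voltage-divider rule, V = 6.28 × 1.980/45.70 = 0.2721 mV.

V ≈ 0.272 mV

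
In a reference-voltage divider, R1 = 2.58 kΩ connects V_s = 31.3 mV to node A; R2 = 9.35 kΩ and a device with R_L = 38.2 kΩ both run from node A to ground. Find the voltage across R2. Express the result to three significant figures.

R2 ‖ R_L = (9.35 × 38.2)/(9.35 + 38.2) = 7.511 kΩ.
Voltage divider with the loaded lower leg: V_out = 31.3 × 7.511/(2.58 + 7.511) = 31.3 × 0.7443 = 23.30 mV.
(Unloaded it would be 24.5 mV; the load pulls it down.)

V_out ≈ 23.3 mV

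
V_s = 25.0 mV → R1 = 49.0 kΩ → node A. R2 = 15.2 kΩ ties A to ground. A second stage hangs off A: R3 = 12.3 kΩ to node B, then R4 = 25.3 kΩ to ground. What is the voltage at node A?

Looking into the second stage from A: R3 + R4 = 37.60 kΩ appears in parallel with R2.
R2 ‖ (R3+R4) = 10.82 kΩ.
V_A = 25.0 × 10.82/(49.0 + 10.82) = 4.523 mV.

V_A ≈ 4.52 mV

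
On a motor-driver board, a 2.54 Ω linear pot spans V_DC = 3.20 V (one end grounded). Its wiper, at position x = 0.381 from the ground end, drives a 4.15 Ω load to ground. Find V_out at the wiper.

Split the track: R_lower = x·R_p = 0.9677 Ω, R_upper = (1−x)·R_p = 1.572 Ω.
Lower segment in parallel with the load: 0.9677 ‖ 4.15 = 0.7847 Ω.
V_out = 3.20 × 0.7847/(1.572 + 0.7847) = 1.065 V.
(Unloaded: V_out = x·V_DC = 1.22 V.)

V_out ≈ 1.07 V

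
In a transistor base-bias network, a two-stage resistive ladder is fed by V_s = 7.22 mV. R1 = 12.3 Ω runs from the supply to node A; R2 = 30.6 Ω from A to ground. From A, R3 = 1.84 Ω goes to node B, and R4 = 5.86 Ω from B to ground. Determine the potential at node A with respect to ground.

V_A ≈ 2.41 mV

Looking into the second stage from A: R3 + R4 = 7.700 Ω appears in parallel with R2.
Effective lower resistance at A: R2 ‖ 7.700 = 6.152 Ω.
So V_A = 7.22 × 0.3334 = 2.407 mV.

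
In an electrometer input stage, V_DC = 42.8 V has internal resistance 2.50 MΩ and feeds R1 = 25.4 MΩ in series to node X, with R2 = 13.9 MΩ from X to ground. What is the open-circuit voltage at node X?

V_th ≈ 14.2 V

R1' = 2.50 + 25.4 = 27.90 MΩ (source resistance + R1).
Open-circuit (no load on X): V_th = V_DC · R2/(R1' + R2) = 42.8 × 13.9/(27.90 + 13.9) = 14.23 V.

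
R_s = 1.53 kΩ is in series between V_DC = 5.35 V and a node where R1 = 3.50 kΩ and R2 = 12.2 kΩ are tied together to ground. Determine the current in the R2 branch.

Equivalent of the parallel group: R_p = 2.720 kΩ.
V_A by voltage divider: V_A = 5.35 × 2.720/(1.53 + 2.720) = 3.424 V.
Branch current I = V_A/R2 = 3.424/12.2 = 0.2806 mA.

I ≈ 0.281 mA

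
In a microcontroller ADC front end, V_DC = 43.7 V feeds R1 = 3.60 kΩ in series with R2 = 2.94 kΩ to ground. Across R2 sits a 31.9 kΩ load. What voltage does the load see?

V_out ≈ 18.7 V

The load sits in parallel with R2, giving an effective lower resistance R2' = R2·R_L/(R2+R_L) = 2.692 kΩ.
Now apply the divider: V_out = 43.7 × 0.4278 = 18.70 V.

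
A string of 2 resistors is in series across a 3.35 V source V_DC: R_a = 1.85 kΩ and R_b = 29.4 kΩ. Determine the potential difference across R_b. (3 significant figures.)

V ≈ 3.15 V

ΣR = 1.85 + 29.4 = 31.25 kΩ.
Voltage divider: V = V_DC · (29.40 / 31.25) = 3.35 × 0.9408 = 3.152 V.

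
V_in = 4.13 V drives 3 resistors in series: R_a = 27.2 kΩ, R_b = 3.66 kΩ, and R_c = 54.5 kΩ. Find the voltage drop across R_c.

V ≈ 2.64 V

Total series resistance ΣR = 27.2 + 3.66 + 54.5 = 85.36 kΩ.
Voltage divider: V = V_in · (54.50 / 85.36) = 4.13 × 0.6385 = 2.637 V.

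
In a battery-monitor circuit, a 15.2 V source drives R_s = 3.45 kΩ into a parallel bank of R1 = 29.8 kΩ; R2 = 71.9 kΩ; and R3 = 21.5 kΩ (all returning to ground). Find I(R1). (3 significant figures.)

Combine the parallel branches: R_p = (1/29.8 + 1/71.9 + 1/21.5)⁻¹ = 10.64 kΩ.
V_A = 15.2 × 10.64/14.09 = 11.48 V.
Branch current I = V_A/R1 = 11.48/29.8 = 0.3852 mA.
(Equivalently: I_total = 1.079 mA, then current-divider fraction G_k/ΣG = 0.3571.)

I ≈ 0.385 mA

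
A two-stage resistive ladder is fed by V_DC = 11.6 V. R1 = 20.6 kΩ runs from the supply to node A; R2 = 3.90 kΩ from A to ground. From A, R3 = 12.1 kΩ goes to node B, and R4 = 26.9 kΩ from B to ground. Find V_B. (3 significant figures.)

V_B ≈ 1.17 V

The second stage (R3 + R4 = 39.00 kΩ) loads node A in parallel with R2.
R2 ‖ (R3+R4) = 3.545 kΩ.
First divider: V_A = V_DC · 3.545/(20.6 + 3.545) = 1.703 V.
Stage 2 is unloaded, so V_B = V_A · R4/(R3+R4) = 1.703 × 26.9/39.00 = 1.175 V.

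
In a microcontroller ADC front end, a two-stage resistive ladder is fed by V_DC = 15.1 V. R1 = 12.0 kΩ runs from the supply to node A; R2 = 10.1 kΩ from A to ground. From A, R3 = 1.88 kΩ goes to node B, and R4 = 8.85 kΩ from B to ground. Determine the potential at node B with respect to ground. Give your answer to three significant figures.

The second stage (R3 + R4 = 10.73 kΩ) loads node A in parallel with R2.
R2 ‖ (R3+R4) = 5.203 kΩ.
First divider: V_A = V_DC · 5.203/(12.0 + 5.203) = 4.567 V.
Then the unloaded second divider: V_B = V_A × R4/(R3+R4) = 4.567 × 0.8248 = 3.767 V.

V_B ≈ 3.77 V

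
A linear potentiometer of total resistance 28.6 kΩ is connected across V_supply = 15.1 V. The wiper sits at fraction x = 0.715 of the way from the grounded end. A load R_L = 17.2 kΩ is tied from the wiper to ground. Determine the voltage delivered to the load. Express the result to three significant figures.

Split the track: R_lower = x·R_p = 20.45 kΩ, R_upper = (1−x)·R_p = 8.151 kΩ.
Lower segment in parallel with the load: 20.45 ‖ 17.2 = 9.342 kΩ.
V_out = 15.1 × 9.342/(8.151 + 9.342) = 8.064 V.

V_out ≈ 8.06 V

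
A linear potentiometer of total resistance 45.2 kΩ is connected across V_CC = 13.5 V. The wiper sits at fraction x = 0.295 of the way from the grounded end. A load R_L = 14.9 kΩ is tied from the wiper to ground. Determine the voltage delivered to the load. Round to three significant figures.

Lower segment x·R_p = 13.33 kΩ; upper segment (1−x)·R_p = 31.87 kΩ.
(x·R_p) ‖ R_L = 7.037 kΩ.
V_out = 13.5 × 7.037/(31.87 + 7.037) = 2.442 V.

V_out ≈ 2.44 V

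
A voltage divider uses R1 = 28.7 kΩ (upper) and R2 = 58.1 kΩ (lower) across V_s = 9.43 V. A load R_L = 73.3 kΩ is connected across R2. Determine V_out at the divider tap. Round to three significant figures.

V_out ≈ 5.00 V

The load sits in parallel with R2, giving an effective lower resistance R2' = R2·R_L/(R2+R_L) = 32.41 kΩ.
Now apply the divider: V_out = 9.43 × 0.5304 = 5.001 V.
(Unloaded it would be 6.31 V; the load pulls it down.)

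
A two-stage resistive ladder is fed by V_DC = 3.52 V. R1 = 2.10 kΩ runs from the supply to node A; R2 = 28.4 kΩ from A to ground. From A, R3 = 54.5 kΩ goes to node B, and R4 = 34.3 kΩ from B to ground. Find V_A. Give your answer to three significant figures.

The second stage (R3 + R4 = 88.80 kΩ) loads node A in parallel with R2.
R2 ‖ (R3+R4) = 21.52 kΩ.
First divider: V_A = V_DC · 21.52/(2.10 + 21.52) = 3.207 V.

V_A ≈ 3.21 V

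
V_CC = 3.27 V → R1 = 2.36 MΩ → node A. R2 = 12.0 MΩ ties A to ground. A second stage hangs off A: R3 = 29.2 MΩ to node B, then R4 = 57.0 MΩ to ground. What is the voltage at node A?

V_A ≈ 2.67 V

Node A sees R2 in parallel with the series input of stage 2, R3 + R4 = 86.20 MΩ.
R2 ‖ (R3+R4) = 10.53 MΩ.
First divider: V_A = V_CC · 10.53/(2.36 + 10.53) = 2.671 V.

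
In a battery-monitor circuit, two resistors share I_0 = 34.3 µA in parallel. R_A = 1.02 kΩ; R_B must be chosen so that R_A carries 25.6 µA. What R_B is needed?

Two-branch current divider: I_A = I_0 · R_B/(R_A + R_B).
25.6/34.3 = R_B/(R_A + R_B) → R_B = R_A · (0.7464)/(1 − 0.7464) = 1.02 × 2.943 = 3.001 kΩ.

R_B ≈ 3.00 kΩ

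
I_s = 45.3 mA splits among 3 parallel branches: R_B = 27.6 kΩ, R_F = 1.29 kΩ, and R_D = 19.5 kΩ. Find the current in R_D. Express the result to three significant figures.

Conductances: ΣG = 1/27.6 + 1/1.29 + 1/19.5 = 0.8627 (1/kΩ).
Current divider: I(R_D) = I_s · G_k/ΣG = 45.3 × (0.05128/0.8627) = 45.3 × 0.05944 = 2.693 mA.

I ≈ 2.69 mA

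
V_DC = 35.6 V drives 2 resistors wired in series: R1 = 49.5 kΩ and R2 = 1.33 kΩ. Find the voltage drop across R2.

Series total: ΣR = 49.5 + 1.33 = 50.83 kΩ.
Voltage divider: V = V_DC · (1.330 / 50.83) = 35.6 × 0.02617 = 0.9315 V.

V ≈ 0.931 V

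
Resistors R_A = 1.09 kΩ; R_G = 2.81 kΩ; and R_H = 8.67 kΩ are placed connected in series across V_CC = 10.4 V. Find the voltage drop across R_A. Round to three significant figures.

V ≈ 0.902 V

Series total: ΣR = 1.09 + 2.81 + 8.67 = 12.57 kΩ.
Voltage divider: V = V_CC · (1.090 / 12.57) = 10.4 × 0.08671 = 0.9018 V.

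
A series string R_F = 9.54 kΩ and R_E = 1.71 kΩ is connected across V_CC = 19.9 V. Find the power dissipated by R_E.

Series current I = V_CC/ΣR = 19.9/11.25 = 1.769 mA.
V(R_E) = I·R = 3.025 V; P = V·I = 3.025 × 1.769 = 5.351 mW.

P ≈ 5.35 mW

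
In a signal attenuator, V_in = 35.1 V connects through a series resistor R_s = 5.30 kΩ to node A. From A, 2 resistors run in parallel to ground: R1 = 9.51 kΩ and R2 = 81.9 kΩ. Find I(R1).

I ≈ 2.28 mA

Parallel bank: R_p = 1/(1/9.51 + 1/81.9) = 8.521 kΩ.
V_A = 35.1 × 8.521/13.82 = 21.64 V.
I(R1) = V_A / R1 = 21.64/9.51 = 2.275 mA.
(Equivalently: I_total = 2.540 mA, then current-divider fraction G_k/ΣG = 0.8960.)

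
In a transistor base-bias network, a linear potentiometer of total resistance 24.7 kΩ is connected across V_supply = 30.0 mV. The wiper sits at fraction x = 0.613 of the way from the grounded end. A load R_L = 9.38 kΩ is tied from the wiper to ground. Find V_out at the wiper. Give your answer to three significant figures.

V_out ≈ 11.3 mV

The pot divides into 9.559 kΩ above the wiper and 15.14 kΩ below.
(x·R_p) ‖ R_L = 5.792 kΩ.
V_out = 30.0 × 5.792/(9.559 + 5.792) = 11.32 mV.
(Unloaded: V_out = x·V_supply = 18.4 mV.)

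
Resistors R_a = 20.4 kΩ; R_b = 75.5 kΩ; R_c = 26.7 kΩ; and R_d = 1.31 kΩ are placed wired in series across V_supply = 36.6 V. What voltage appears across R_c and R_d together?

Total series resistance ΣR = 20.4 + 75.5 + 26.7 + 1.31 = 123.9 kΩ.
R_{R_c..R_d} = 26.7 + 1.31 = 28.01 kΩ.
V = V_supply · R/ΣR = 36.6 × 0.2261 = 8.273 V.

V ≈ 8.27 V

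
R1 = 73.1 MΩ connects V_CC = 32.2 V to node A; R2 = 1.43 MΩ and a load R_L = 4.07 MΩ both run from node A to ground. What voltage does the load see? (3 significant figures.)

R2 ‖ R_L = (1.43 × 4.07)/(1.43 + 4.07) = 1.058 MΩ.
Now apply the divider: V_out = 32.2 × 0.01427 = 0.4595 V.

V_out ≈ 0.459 V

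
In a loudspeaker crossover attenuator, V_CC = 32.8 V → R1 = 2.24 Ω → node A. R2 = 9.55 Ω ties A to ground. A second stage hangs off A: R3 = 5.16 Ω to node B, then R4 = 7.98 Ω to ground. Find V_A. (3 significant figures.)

Looking into the second stage from A: R3 + R4 = 13.14 Ω appears in parallel with R2.
R2 ‖ (R3+R4) = 5.530 Ω.
First divider: V_A = V_CC · 5.530/(2.24 + 5.530) = 23.34 V.

V_A ≈ 23.3 V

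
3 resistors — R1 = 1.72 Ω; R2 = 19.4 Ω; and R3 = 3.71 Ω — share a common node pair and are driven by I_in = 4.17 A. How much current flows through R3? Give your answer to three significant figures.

ΣG = 1/1.72 + 1/19.4 + 1/3.71 = 0.9025.
Current divider: I(R3) = I_in · G_k/ΣG = 4.17 × (0.2695/0.9025) = 4.17 × 0.2987 = 1.245 A.

I ≈ 1.25 A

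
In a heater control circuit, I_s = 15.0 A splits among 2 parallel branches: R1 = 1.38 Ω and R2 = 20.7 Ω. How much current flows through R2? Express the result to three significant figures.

I ≈ 0.937 A

For two parallel branches, I_k = I_s · (other R)/(sum of R).
I(R2) = 15.0 × 1.38/(1.38 + 20.7) = 15.0 × 0.06250 = 0.9375 A.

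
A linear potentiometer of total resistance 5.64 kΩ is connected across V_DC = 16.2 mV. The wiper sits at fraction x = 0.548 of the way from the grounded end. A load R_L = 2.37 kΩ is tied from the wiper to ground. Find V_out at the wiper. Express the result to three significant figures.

V_out ≈ 5.59 mV

The pot divides into 2.549 kΩ above the wiper and 3.091 kΩ below.
(x·R_p) ‖ R_L = 1.341 kΩ.
V_out = 16.2 × 1.341/(2.549 + 1.341) = 5.585 mV.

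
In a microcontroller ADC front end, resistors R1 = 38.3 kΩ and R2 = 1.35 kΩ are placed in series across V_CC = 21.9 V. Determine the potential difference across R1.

V ≈ 21.2 V

Series total: ΣR = 38.3 + 1.35 = 39.65 kΩ.
Voltage divider: V = V_CC · (38.30 / 39.65) = 21.9 × 0.9660 = 21.15 V.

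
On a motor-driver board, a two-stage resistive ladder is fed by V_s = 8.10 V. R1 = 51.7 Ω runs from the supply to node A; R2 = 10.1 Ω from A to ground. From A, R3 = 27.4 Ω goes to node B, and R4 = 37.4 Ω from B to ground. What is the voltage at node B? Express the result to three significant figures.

V_B ≈ 0.676 V

Looking into the second stage from A: R3 + R4 = 64.80 Ω appears in parallel with R2.
R2 ‖ (R3+R4) = 8.738 Ω.
First divider: V_A = V_s · 8.738/(51.7 + 8.738) = 1.171 V.
Then the unloaded second divider: V_B = V_A × R4/(R3+R4) = 1.171 × 0.5772 = 0.6759 V.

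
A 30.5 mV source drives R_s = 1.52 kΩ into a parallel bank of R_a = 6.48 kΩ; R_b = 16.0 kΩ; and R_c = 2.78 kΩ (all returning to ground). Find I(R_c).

I ≈ 5.85 µA

Equivalent of the parallel group: R_p = 1.735 kΩ.
Node voltage V_A = V_CC · R_p/(R_s + R_p) = 30.5 × 0.5330 = 16.26 mV.
I(R_c) = V_A / R_c = 16.26/2.78 = 5.847 µA.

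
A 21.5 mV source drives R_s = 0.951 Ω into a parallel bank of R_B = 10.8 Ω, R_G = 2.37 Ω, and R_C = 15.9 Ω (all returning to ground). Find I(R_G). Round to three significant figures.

I ≈ 5.86 mA

Combine the parallel branches: R_p = (1/10.8 + 1/2.37 + 1/15.9)⁻¹ = 1.732 Ω.
Node voltage V_A = V_DC · R_p/(R_s + R_p) = 21.5 × 0.6455 = 13.88 mV.
Branch current I = V_A/R_G = 13.88/2.37 = 5.856 mA.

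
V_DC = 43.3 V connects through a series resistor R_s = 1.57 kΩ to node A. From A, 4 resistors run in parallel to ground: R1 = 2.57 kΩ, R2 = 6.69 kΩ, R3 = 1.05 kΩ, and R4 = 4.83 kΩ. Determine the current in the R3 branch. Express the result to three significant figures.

Equivalent of the parallel group: R_p = 0.5889 kΩ.
Node voltage V_A = V_DC · R_p/(R_s + R_p) = 43.3 × 0.2728 = 11.81 V.
Branch current I = V_A/R3 = 11.81/1.05 = 11.25 mA.

I ≈ 11.2 mA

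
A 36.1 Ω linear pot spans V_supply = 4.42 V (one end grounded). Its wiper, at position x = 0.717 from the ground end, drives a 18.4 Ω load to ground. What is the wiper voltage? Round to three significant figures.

The pot divides into 10.22 Ω above the wiper and 25.88 Ω below.
R_L loads the lower segment: effective lower R = 10.75 Ω.
Loaded-divider output: V_out = 4.42 × 0.5128 = 2.267 V.

V_out ≈ 2.27 V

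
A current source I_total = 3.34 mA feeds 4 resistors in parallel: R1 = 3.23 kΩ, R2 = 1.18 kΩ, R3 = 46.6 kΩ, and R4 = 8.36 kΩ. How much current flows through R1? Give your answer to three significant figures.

I ≈ 0.797 mA

Total conductance ΣG = 1/3.23 + 1/1.18 + 1/46.6 + 1/8.36 = 1.298 (units of 1/kΩ).
R1 takes the fraction G_k/ΣG = 0.3096/1.298 = 0.2385, so I = 3.34 × 0.2385 = 0.7966 mA.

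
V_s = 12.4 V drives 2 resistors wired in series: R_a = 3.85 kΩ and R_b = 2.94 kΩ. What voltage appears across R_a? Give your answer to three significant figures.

ΣR = 3.85 + 2.94 = 6.790 kΩ.
By the voltage-divider rule, V = 12.4 × 3.850/6.790 = 7.031 V.

V ≈ 7.03 V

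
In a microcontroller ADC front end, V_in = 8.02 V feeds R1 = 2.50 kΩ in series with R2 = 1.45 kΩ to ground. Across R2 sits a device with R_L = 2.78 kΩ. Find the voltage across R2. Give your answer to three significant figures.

V_out ≈ 2.21 V

First combine the lower leg with the load: R2 ‖ R_L = 0.9530 kΩ.
Then V_out = V_in · R2'/(R1 + R2') = 8.02 × 0.9530/3.453 = 2.213 V.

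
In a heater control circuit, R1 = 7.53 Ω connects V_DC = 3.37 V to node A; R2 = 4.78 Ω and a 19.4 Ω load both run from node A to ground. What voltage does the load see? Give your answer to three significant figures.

R2 ‖ R_L = (4.78 × 19.4)/(4.78 + 19.4) = 3.835 Ω.
Then V_out = V_DC · R2'/(R1 + R2') = 3.37 × 3.835/11.37 = 1.137 V.
(Unloaded it would be 1.31 V; the load pulls it down.)

V_out ≈ 1.14 V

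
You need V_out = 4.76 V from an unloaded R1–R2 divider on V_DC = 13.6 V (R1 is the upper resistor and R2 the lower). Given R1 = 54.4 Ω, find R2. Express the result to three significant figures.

Required fraction k = V_out/V_DC = 0.3500.
So R2 = R1 · V_out/(V_DC − V_out) = 54.4 × 4.76/(13.6 − 4.76) = 54.4 × 0.5385 = 29.29 Ω.

R2 ≈ 29.3 Ω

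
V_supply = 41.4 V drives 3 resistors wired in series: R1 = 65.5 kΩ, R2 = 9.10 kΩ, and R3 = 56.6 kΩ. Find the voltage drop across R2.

Total series resistance ΣR = 65.5 + 9.10 + 56.6 = 131.2 kΩ.
Voltage divider: V = V_supply · (9.100 / 131.2) = 41.4 × 0.06936 = 2.871 V.

V ≈ 2.87 V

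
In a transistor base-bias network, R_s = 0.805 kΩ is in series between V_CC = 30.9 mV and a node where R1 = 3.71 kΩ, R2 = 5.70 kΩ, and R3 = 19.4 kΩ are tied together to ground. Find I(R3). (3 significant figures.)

I ≈ 1.14 µA

Equivalent of the parallel group: R_p = 2.014 kΩ.
V_A by voltage divider: V_A = 30.9 × 2.014/(0.805 + 2.014) = 22.08 mV.
Branch current I = V_A/R3 = 22.08/19.4 = 1.138 µA.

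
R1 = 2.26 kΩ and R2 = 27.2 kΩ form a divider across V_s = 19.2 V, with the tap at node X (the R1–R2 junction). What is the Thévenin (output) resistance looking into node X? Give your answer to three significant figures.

Looking into X with the source shorted: R_th = R1·R2/(R1+R2) = 2.260 × 27.2/29.46 = 2.087 kΩ.

R_th ≈ 2.09 kΩ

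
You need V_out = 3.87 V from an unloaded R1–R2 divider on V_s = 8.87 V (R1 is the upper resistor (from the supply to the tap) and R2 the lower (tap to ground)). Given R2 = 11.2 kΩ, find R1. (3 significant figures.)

Required fraction k = V_out/V_s = 0.4363.
So R1 = R2 · (V_s/V_out − 1) = 11.2 × (8.87/3.87 − 1) = 11.2 × 1.292 = 14.47 kΩ.

R1 ≈ 14.5 kΩ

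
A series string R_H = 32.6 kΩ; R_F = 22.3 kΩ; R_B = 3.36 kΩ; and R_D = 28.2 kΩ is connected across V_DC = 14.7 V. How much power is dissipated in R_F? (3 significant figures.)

P ≈ 0.645 mW

The common current is I = 14.7/86.46 = 0.1700 mA.
P = I²R = 0.02891 × 22.3 = 0.6446 mW.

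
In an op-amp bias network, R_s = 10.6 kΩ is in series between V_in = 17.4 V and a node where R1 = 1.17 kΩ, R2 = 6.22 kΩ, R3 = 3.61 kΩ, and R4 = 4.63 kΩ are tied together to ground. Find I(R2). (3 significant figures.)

Equivalent of the parallel group: R_p = 0.6629 kΩ.
V_A = 17.4 × 0.6629/11.26 = 1.024 V.
Branch current I = V_A/R2 = 1.024/6.22 = 0.1647 mA.

I ≈ 0.165 mA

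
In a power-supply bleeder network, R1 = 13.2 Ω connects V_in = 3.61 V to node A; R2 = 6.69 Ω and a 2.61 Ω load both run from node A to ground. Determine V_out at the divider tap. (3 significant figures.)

First combine the lower leg with the load: R2 ‖ R_L = 1.878 Ω.
Then V_out = V_in · R2'/(R1 + R2') = 3.61 × 1.878/15.08 = 0.4495 V.
(Unloaded it would be 1.21 V; the load pulls it down.)

V_out ≈ 0.450 V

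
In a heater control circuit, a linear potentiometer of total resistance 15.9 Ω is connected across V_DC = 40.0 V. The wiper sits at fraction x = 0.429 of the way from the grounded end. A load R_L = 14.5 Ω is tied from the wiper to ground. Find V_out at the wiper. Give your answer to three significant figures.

V_out ≈ 13.5 V

Lower segment x·R_p = 6.821 Ω; upper segment (1−x)·R_p = 9.079 Ω.
(x·R_p) ‖ R_L = 4.639 Ω.
Loaded-divider output: V_out = 40.0 × 0.3382 = 13.53 V.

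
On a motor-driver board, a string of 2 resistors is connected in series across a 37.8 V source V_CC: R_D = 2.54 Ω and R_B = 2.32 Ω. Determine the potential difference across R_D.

Total series resistance ΣR = 2.54 + 2.32 = 4.860 Ω.
Voltage divider: V = V_CC · (2.540 / 4.860) = 37.8 × 0.5226 = 19.76 V.

V ≈ 19.8 V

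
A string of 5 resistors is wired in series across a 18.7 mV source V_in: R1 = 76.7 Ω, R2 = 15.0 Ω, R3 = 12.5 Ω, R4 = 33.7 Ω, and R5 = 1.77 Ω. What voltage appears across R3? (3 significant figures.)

V ≈ 1.67 mV

ΣR = 76.7 + 15.0 + 12.5 + 33.7 + 1.77 = 139.7 Ω.
V = V_in · R/ΣR = 18.7 × 0.08950 = 1.674 mV.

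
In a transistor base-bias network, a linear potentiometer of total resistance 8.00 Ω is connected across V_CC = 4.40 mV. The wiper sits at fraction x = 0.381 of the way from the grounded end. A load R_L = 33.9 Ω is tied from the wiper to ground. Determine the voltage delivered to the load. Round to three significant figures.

V_out ≈ 1.59 mV

Lower segment x·R_p = 3.048 Ω; upper segment (1−x)·R_p = 4.952 Ω.
R_L loads the lower segment: effective lower R = 2.797 Ω.
V_out = 4.40 × 2.797/(4.952 + 2.797) = 1.588 mV.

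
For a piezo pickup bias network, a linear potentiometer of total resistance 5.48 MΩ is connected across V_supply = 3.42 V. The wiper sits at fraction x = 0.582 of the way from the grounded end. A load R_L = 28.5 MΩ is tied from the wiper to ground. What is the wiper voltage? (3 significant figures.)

V_out ≈ 1.90 V

The pot divides into 2.291 MΩ above the wiper and 3.189 MΩ below.
(x·R_p) ‖ R_L = 2.868 MΩ.
Then V_out = V_supply · 2.868/(2.291 + 2.868) = 1.901 V.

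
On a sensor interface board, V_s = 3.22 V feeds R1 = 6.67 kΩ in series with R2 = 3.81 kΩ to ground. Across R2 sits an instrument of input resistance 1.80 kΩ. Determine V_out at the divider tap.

The load sits in parallel with R2, giving an effective lower resistance R2' = R2·R_L/(R2+R_L) = 1.222 kΩ.
Now apply the divider: V_out = 3.22 × 0.1549 = 0.4987 V.
(Unloaded it would be 1.17 V; the load pulls it down.)

V_out ≈ 0.499 V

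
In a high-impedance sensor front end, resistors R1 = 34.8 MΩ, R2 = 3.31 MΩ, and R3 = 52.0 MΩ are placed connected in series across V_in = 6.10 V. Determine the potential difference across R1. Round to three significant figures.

V ≈ 2.36 V

Series total: ΣR = 34.8 + 3.31 + 52.0 = 90.11 MΩ.
V = V_in · R/ΣR = 6.10 × 0.3862 = 2.356 V.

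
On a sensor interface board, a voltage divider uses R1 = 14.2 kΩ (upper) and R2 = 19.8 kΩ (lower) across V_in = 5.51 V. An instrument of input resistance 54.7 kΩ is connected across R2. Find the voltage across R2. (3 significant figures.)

V_out ≈ 2.79 V

R2 ‖ R_L = (19.8 × 54.7)/(19.8 + 54.7) = 14.54 kΩ.
Voltage divider with the loaded lower leg: V_out = 5.51 × 14.54/(14.2 + 14.54) = 5.51 × 0.5059 = 2.787 V.
(Unloaded it would be 3.21 V; the load pulls it down.)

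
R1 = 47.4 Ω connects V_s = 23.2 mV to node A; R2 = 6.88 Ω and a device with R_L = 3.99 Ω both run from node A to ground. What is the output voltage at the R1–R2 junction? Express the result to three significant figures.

V_out ≈ 1.17 mV

First combine the lower leg with the load: R2 ‖ R_L = 2.525 Ω.
Then V_out = V_s · R2'/(R1 + R2') = 23.2 × 2.525/49.93 = 1.174 mV.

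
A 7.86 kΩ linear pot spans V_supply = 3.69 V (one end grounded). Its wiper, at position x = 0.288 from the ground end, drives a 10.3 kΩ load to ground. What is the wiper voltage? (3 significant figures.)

V_out ≈ 0.919 V

The pot divides into 5.596 kΩ above the wiper and 2.264 kΩ below.
Lower segment in parallel with the load: 2.264 ‖ 10.3 = 1.856 kΩ.
Loaded-divider output: V_out = 3.69 × 0.2490 = 0.9189 V.
(Unloaded: V_out = x·V_supply = 1.06 V.)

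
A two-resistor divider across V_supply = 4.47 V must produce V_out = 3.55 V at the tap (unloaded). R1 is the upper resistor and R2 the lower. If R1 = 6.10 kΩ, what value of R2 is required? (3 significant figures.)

R2 ≈ 23.5 kΩ

V_out/V_supply = R2/(R1+R2) = 0.7942.
So R2 = R1 · V_out/(V_supply − V_out) = 6.10 × 3.55/(4.47 − 3.55) = 6.10 × 3.859 = 23.54 kΩ.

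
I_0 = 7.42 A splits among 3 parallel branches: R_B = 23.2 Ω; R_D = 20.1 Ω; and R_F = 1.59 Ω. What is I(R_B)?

I ≈ 0.443 A

Total conductance ΣG = 1/23.2 + 1/20.1 + 1/1.59 = 0.7218 (units of 1/Ω).
Current divider: I(R_B) = I_0 · G_k/ΣG = 7.42 × (0.04310/0.7218) = 7.42 × 0.05972 = 0.4431 A.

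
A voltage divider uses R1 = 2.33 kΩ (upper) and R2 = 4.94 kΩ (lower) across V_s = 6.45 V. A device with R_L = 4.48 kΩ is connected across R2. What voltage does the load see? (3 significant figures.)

The load sits in parallel with R2, giving an effective lower resistance R2' = R2·R_L/(R2+R_L) = 2.349 kΩ.
Voltage divider with the loaded lower leg: V_out = 6.45 × 2.349/(2.33 + 2.349) = 6.45 × 0.5021 = 3.238 V.
(Unloaded it would be 4.38 V; the load pulls it down.)

V_out ≈ 3.24 V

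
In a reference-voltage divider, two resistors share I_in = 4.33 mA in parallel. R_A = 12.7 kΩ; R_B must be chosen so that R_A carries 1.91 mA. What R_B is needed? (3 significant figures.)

In a two-way split, I_A/I_in = R_B/(R_A + R_B).
1.91/4.33 = R_B/(R_A + R_B) → R_B = R_A · (0.4411)/(1 − 0.4411) = 12.7 × 0.7893 = 10.02 kΩ.

R_B ≈ 10.0 kΩ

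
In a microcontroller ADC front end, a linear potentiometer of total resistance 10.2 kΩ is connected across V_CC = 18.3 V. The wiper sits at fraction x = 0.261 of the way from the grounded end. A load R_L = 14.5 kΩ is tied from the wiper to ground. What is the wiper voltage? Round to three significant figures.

V_out ≈ 4.21 V

Split the track: R_lower = x·R_p = 2.662 kΩ, R_upper = (1−x)·R_p = 7.538 kΩ.
R_L loads the lower segment: effective lower R = 2.249 kΩ.
Loaded-divider output: V_out = 18.3 × 0.2298 = 4.206 V.
(Unloaded: V_out = x·V_CC = 4.78 V.)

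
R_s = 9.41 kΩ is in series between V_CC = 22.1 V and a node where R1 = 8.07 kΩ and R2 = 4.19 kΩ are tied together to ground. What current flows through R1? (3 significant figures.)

Parallel bank: R_p = 1/(1/8.07 + 1/4.19) = 2.758 kΩ.
V_A = 22.1 × 2.758/12.17 = 5.009 V.
I(R1) = V_A / R1 = 5.009/8.07 = 0.6207 mA.
(Check via current divider: I_total = 1.816 mA; share G_k/ΣG = 0.3418 → same result.)

I ≈ 0.621 mA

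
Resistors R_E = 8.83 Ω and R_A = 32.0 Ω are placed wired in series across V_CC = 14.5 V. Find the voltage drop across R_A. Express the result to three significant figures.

V ≈ 11.4 V

Series total: ΣR = 8.83 + 32.0 = 40.83 Ω.
V = V_CC · R/ΣR = 14.5 × 0.7837 = 11.36 V.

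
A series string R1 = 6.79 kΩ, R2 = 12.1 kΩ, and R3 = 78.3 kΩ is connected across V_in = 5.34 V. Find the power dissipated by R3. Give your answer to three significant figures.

Series current I = V_in/ΣR = 5.34/97.19 = 0.05494 mA.
P = I²R = 0.003019 × 78.3 = 0.2364 mW.

P ≈ 0.236 mW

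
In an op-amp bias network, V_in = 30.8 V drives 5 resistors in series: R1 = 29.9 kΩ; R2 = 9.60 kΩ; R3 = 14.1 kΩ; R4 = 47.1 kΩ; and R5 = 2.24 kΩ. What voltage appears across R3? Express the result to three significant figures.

V ≈ 4.22 V

Total series resistance ΣR = 29.9 + 9.60 + 14.1 + 47.1 + 2.24 = 102.9 kΩ.
V = V_in · R/ΣR = 30.8 × 0.1370 = 4.219 V.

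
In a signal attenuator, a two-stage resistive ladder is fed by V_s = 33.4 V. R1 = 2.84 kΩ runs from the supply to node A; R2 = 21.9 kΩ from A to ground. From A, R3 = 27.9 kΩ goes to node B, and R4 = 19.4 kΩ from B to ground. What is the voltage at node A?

V_A ≈ 28.1 V

The second stage (R3 + R4 = 47.30 kΩ) loads node A in parallel with R2.
Effective lower resistance at A: R2 ‖ 47.30 = 14.97 kΩ.
So V_A = 33.4 × 0.8405 = 28.07 V.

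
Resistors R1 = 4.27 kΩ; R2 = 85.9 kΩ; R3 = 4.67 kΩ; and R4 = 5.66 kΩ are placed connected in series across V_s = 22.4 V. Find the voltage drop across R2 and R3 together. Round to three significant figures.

V ≈ 20.2 V

Series total: ΣR = 4.27 + 85.9 + 4.67 + 5.66 = 100.5 kΩ.
R_{R2..R3} = 85.9 + 4.67 = 90.57 kΩ.
V = V_s · R/ΣR = 22.4 × 0.9012 = 20.19 V.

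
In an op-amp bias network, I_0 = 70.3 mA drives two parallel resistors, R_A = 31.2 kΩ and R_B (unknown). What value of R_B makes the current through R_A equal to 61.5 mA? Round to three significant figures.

R_B ≈ 218 kΩ

Two-branch current divider: I_A = I_0 · R_B/(R_A + R_B).
With f = 0.8748, R_B = R_A · f/(1−f) = 31.2 × 6.989 = 218.0 kΩ.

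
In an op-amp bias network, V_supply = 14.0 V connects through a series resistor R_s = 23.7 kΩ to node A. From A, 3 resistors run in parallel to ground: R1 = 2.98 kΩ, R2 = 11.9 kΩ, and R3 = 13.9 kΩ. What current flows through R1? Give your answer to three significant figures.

I ≈ 0.371 mA

Parallel bank: R_p = 1/(1/2.98 + 1/11.9 + 1/13.9) = 2.034 kΩ.
V_A by voltage divider: V_A = 14.0 × 2.034/(23.7 + 2.034) = 1.107 V.
I(R1) = V_A / R1 = 1.107/2.98 = 0.3714 mA.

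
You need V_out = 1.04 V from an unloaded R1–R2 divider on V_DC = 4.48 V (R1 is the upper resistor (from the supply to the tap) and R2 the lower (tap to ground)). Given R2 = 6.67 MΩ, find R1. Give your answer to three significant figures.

R1 ≈ 22.1 MΩ

V_out/V_DC = R2/(R1+R2) = 0.2321.
So R1 = R2 · (V_DC/V_out − 1) = 6.67 × (4.48/1.04 − 1) = 6.67 × 3.308 = 22.06 MΩ.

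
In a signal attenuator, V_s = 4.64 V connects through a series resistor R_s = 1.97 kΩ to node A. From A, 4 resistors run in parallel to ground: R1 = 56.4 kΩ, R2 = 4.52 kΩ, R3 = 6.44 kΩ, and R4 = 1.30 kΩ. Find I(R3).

Parallel bank: R_p = 1/(1/56.4 + 1/4.52 + 1/6.44 + 1/1.30) = 0.8595 kΩ.
Node voltage V_A = V_s · R_p/(R_s + R_p) = 4.64 × 0.3038 = 1.409 V.
I(R3) = V_A / R3 = 1.409/6.44 = 0.2189 mA.

I ≈ 0.219 mA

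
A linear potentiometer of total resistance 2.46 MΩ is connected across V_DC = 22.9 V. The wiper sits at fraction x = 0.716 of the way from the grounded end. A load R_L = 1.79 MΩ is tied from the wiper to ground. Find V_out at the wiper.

The pot divides into 0.6986 MΩ above the wiper and 1.761 MΩ below.
Lower segment in parallel with the load: 1.761 ‖ 1.79 = 0.8878 MΩ.
Then V_out = V_DC · 0.8878/(0.6986 + 0.8878) = 12.82 V.
(Unloaded: V_out = x·V_DC = 16.4 V.)

V_out ≈ 12.8 V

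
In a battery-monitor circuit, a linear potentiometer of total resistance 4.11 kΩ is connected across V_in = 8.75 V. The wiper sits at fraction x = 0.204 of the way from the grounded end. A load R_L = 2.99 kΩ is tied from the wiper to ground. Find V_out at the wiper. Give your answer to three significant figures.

Lower segment x·R_p = 0.8384 kΩ; upper segment (1−x)·R_p = 3.272 kΩ.
(x·R_p) ‖ R_L = 0.6548 kΩ.
V_out = 8.75 × 0.6548/(3.272 + 0.6548) = 1.459 V.

V_out ≈ 1.46 V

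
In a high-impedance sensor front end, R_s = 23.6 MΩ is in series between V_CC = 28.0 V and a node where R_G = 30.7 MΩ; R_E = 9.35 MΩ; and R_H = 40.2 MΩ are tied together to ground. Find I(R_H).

I ≈ 0.143 µA

Equivalent of the parallel group: R_p = 6.083 MΩ.
Node voltage V_A = V_CC · R_p/(R_s + R_p) = 28.0 × 0.2049 = 5.738 V.
Branch current I = V_A/R_H = 5.738/40.2 = 0.1427 µA.
(Equivalently: I_total = 0.9433 µA, then current-divider fraction G_k/ΣG = 0.1513.)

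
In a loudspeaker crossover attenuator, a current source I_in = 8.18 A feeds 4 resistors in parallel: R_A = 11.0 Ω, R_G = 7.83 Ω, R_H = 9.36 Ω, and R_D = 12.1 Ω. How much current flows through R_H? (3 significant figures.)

Conductances: ΣG = 1/11.0 + 1/7.83 + 1/9.36 + 1/12.1 = 0.4081 (1/Ω).
R_H takes the fraction G_k/ΣG = 0.1068/0.4081 = 0.2618, so I = 8.18 × 0.2618 = 2.141 A.

I ≈ 2.14 A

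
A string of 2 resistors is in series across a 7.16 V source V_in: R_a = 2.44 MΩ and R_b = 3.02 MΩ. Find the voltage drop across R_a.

V ≈ 3.20 V

Series total: ΣR = 2.44 + 3.02 = 5.460 MΩ.
By the voltage-divider rule, V = 7.16 × 2.440/5.460 = 3.200 V.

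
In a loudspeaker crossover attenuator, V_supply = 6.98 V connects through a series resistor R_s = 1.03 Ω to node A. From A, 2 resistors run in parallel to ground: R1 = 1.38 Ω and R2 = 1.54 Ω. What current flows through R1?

Parallel bank: R_p = 1/(1/1.38 + 1/1.54) = 0.7278 Ω.
V_A by voltage divider: V_A = 6.98 × 0.7278/(1.03 + 0.7278) = 2.890 V.
Branch current I = V_A/R1 = 2.890/1.38 = 2.094 A.

I ≈ 2.09 A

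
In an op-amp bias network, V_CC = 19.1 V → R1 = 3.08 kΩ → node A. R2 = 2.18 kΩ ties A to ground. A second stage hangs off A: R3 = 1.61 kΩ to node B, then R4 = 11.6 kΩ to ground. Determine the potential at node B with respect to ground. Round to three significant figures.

V_B ≈ 6.34 V

The second stage (R3 + R4 = 13.21 kΩ) loads node A in parallel with R2.
R2 ‖ (R3+R4) = 1.871 kΩ.
So V_A = 19.1 × 0.3779 = 7.218 V.
V_B = V_A × 0.8781 = 6.339 V.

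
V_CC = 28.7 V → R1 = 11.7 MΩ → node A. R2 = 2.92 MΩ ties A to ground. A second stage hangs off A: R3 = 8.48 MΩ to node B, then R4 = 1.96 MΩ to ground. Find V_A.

V_A ≈ 4.68 V

The second stage (R3 + R4 = 10.44 MΩ) loads node A in parallel with R2.
Effective lower resistance at A: R2 ‖ 10.44 = 2.282 MΩ.
V_A = 28.7 × 2.282/(11.7 + 2.282) = 4.684 V.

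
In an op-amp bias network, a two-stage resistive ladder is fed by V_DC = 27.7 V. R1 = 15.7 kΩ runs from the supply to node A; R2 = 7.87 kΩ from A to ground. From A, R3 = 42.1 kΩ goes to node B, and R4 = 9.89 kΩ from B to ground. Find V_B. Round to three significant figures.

V_B ≈ 1.60 V

Looking into the second stage from A: R3 + R4 = 51.99 kΩ appears in parallel with R2.
Effective lower resistance at A: R2 ‖ 51.99 = 6.835 kΩ.
First divider: V_A = V_DC · 6.835/(15.7 + 6.835) = 8.402 V.
Stage 2 is unloaded, so V_B = V_A · R4/(R3+R4) = 8.402 × 9.89/51.99 = 1.598 V.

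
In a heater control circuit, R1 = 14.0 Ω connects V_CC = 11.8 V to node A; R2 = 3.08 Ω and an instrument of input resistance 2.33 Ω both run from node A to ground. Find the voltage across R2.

V_out ≈ 1.02 V

R2 ‖ R_L = (3.08 × 2.33)/(3.08 + 2.33) = 1.327 Ω.
Now apply the divider: V_out = 11.8 × 0.08655 = 1.021 V.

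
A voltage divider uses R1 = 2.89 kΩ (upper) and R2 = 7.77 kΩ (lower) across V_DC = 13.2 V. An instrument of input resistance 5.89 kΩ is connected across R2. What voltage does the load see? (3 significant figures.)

V_out ≈ 7.09 V

R2 ‖ R_L = (7.77 × 5.89)/(7.77 + 5.89) = 3.350 kΩ.
Now apply the divider: V_out = 13.2 × 0.5369 = 7.087 V.
(Unloaded it would be 9.62 V; the load pulls it down.)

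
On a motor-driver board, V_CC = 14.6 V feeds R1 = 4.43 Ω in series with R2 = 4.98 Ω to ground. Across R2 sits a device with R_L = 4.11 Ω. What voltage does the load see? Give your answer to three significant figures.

The load sits in parallel with R2, giving an effective lower resistance R2' = R2·R_L/(R2+R_L) = 2.252 Ω.
Voltage divider with the loaded lower leg: V_out = 14.6 × 2.252/(4.43 + 2.252) = 14.6 × 0.3370 = 4.920 V.

V_out ≈ 4.92 V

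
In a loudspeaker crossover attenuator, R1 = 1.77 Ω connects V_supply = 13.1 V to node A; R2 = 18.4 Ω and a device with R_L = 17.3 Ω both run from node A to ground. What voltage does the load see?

The load sits in parallel with R2, giving an effective lower resistance R2' = R2·R_L/(R2+R_L) = 8.917 Ω.
Then V_out = V_supply · R2'/(R1 + R2') = 13.1 × 8.917/10.69 = 10.93 V.

V_out ≈ 10.9 V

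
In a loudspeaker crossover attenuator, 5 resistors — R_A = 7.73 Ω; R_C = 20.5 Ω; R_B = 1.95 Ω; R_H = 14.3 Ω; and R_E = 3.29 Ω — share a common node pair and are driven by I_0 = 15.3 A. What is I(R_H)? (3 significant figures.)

I ≈ 1.00 A

Conductances: ΣG = 1/7.73 + 1/20.5 + 1/1.95 + 1/14.3 + 1/3.29 = 1.065 (1/Ω).
By the current-divider rule, I = I_0 · G_k/ΣG = 15.3 × 0.06567 = 1.005 A.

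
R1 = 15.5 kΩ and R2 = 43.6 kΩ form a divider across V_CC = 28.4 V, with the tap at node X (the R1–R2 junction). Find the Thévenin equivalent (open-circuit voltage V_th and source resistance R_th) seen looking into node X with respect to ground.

V_th ≈ 21.0 V, R_th ≈ 11.4 kΩ

V_th is the unloaded tap voltage: V_CC · R2/(R1+R2) = 28.4 × 0.7377 = 20.95 V.
With V_CC suppressed (replaced by a short), R_th = R1 ‖ R2 = (15.50 × 43.6)/(15.50 + 43.6) = 11.43 kΩ.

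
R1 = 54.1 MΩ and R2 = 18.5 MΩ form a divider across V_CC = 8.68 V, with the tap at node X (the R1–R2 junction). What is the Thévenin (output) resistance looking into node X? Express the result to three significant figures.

Zeroing V_CC shorts the top of R1 to ground, so R_th = R1 ‖ R2 = 13.79 MΩ.

R_th ≈ 13.8 MΩ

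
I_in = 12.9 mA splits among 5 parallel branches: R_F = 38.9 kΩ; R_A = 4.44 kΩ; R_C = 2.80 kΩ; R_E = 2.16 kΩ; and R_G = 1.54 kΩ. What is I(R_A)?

Conductances: ΣG = 1/38.9 + 1/4.44 + 1/2.80 + 1/2.16 + 1/1.54 = 1.720 (1/kΩ).
R_A takes the fraction G_k/ΣG = 0.2252/1.720 = 0.1309, so I = 12.9 × 0.1309 = 1.689 mA.

I ≈ 1.69 mA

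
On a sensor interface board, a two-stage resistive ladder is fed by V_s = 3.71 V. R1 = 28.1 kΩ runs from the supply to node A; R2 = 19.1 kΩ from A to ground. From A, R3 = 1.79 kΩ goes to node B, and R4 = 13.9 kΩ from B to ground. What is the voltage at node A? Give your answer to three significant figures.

Looking into the second stage from A: R3 + R4 = 15.69 kΩ appears in parallel with R2.
Effective lower resistance at A: R2 ‖ 15.69 = 8.614 kΩ.
First divider: V_A = V_s · 8.614/(28.1 + 8.614) = 0.8705 V.

V_A ≈ 0.870 V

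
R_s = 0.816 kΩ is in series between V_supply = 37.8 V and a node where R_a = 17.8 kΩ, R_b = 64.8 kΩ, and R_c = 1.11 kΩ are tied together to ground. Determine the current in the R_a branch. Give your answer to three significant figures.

I ≈ 1.18 mA

Equivalent of the parallel group: R_p = 1.028 kΩ.
V_A by voltage divider: V_A = 37.8 × 1.028/(0.816 + 1.028) = 21.08 V.
Branch current I = V_A/R_a = 21.08/17.8 = 1.184 mA.
(Equivalently: I_total = 20.50 mA, then current-divider fraction G_k/ΣG = 0.05777.)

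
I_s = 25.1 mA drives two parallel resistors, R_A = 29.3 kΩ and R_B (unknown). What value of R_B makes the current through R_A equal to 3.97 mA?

R_B ≈ 5.51 kΩ

The fraction through R_A equals R_B/(R_A+R_B).
3.97/25.1 = R_B/(R_A + R_B) → R_B = R_A · (0.1582)/(1 − 0.1582) = 29.3 × 0.1879 = 5.505 kΩ.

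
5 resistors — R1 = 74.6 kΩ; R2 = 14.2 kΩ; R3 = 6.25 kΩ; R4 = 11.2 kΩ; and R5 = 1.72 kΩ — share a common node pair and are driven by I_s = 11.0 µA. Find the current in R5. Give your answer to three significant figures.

Conductances: ΣG = 1/74.6 + 1/14.2 + 1/6.25 + 1/11.2 + 1/1.72 = 0.9145 (1/kΩ).
Current divider: I(R5) = I_s · G_k/ΣG = 11.0 × (0.5814/0.9145) = 11.0 × 0.6357 = 6.993 µA.

I ≈ 6.99 µA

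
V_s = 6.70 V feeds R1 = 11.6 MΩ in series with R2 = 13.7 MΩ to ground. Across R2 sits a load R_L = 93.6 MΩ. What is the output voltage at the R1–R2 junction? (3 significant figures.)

V_out ≈ 3.40 V

R2 ‖ R_L = (13.7 × 93.6)/(13.7 + 93.6) = 11.95 MΩ.
Then V_out = V_s · R2'/(R1 + R2') = 6.70 × 11.95/23.55 = 3.400 V.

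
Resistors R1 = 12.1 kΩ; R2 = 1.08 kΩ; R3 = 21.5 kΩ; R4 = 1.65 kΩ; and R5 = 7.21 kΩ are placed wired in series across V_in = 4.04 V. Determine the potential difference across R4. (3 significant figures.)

Total series resistance ΣR = 12.1 + 1.08 + 21.5 + 1.65 + 7.21 = 43.54 kΩ.
V = V_in · R/ΣR = 4.04 × 0.03790 = 0.1531 V.

V ≈ 0.153 V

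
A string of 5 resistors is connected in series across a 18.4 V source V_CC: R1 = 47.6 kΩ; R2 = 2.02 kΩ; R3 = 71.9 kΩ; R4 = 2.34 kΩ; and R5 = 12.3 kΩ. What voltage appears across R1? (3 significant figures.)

V ≈ 6.43 V

ΣR = 47.6 + 2.02 + 71.9 + 2.34 + 12.3 = 136.2 kΩ.
V = V_CC · R/ΣR = 18.4 × 0.3496 = 6.432 V.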